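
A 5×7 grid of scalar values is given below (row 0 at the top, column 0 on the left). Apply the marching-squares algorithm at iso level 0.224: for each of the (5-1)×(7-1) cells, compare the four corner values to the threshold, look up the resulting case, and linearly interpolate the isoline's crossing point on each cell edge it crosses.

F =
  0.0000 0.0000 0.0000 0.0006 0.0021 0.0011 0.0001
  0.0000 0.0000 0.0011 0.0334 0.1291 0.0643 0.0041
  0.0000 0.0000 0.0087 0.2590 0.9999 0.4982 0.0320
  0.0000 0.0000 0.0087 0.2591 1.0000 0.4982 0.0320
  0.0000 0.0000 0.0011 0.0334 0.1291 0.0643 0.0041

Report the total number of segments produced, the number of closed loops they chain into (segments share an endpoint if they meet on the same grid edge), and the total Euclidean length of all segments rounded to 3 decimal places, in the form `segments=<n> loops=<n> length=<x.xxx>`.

segments=10 loops=1 length=8.694

cell (1,2): code 0100 → (1.845,3.000)–(2.000,2.860)
cell (1,3): code 1100 → (1.109,4.000)–(1.845,3.000)
cell (1,4): code 1100 → (1.368,5.000)–(1.109,4.000)
cell (1,5): code 1000 → (2.000,5.588)–(1.368,5.000)
cell (2,2): code 0110 → (2.000,2.860)–(3.000,2.860)
cell (2,5): code 1001 → (3.000,5.588)–(2.000,5.588)
cell (3,2): code 0010 → (3.000,2.860)–(3.156,3.000)
cell (3,3): code 0011 → (3.156,3.000)–(3.891,4.000)
cell (3,4): code 0011 → (3.891,4.000)–(3.632,5.000)
cell (3,5): code 0001 → (3.632,5.000)–(3.000,5.588)
total: 10 segments, chained into 1 closed loop(s), length Σ = 8.693798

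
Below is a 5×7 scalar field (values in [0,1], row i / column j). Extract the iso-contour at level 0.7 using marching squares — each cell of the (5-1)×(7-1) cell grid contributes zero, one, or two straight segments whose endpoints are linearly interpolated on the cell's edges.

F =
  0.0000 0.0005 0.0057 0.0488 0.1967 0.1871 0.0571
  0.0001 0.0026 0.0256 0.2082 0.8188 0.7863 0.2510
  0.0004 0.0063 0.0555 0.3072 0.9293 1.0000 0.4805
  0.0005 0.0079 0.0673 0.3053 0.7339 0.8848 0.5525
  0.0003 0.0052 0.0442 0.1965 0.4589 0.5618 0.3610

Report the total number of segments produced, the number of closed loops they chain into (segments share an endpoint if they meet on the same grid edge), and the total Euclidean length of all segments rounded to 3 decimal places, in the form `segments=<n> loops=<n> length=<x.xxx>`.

cell (0,3): code 0100 → (0.809,4.000)–(1.000,3.805)
cell (0,4): code 1100 → (0.856,5.000)–(0.809,4.000)
cell (0,5): code 1000 → (1.000,5.161)–(0.856,5.000)
cell (1,3): code 0110 → (1.000,3.805)–(2.000,3.631)
cell (1,5): code 1001 → (2.000,5.577)–(1.000,5.161)
cell (2,3): code 0110 → (2.000,3.631)–(3.000,3.921)
cell (2,5): code 1001 → (3.000,5.556)–(2.000,5.577)
cell (3,3): code 0010 → (3.000,3.921)–(3.123,4.000)
cell (3,4): code 0011 → (3.123,4.000)–(3.572,5.000)
cell (3,5): code 0001 → (3.572,5.000)–(3.000,5.556)
total: 10 segments, chained into 1 closed loop(s), length Σ = 7.669867

segments=10 loops=1 length=7.670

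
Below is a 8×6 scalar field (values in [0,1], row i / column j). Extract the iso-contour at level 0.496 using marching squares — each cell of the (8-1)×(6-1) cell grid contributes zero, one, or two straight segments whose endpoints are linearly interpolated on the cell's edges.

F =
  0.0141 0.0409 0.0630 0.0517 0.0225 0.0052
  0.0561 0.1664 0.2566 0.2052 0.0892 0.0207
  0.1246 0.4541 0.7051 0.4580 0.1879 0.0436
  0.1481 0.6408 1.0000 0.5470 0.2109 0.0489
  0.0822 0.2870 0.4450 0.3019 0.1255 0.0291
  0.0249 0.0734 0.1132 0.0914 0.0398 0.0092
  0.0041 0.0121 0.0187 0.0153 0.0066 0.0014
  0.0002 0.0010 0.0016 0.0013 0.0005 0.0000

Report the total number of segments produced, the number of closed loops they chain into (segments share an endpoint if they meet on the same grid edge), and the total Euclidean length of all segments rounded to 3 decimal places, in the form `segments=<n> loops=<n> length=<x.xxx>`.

cell (1,1): code 0100 → (1.534,2.000)–(2.000,1.167)
cell (1,2): code 1000 → (2.000,2.846)–(1.534,2.000)
cell (2,0): code 0100 → (2.224,1.000)–(3.000,0.706)
cell (2,1): code 1110 → (2.000,1.167)–(2.224,1.000)
cell (2,2): code 1101 → (2.427,3.000)–(2.000,2.846)
cell (2,3): code 1000 → (3.000,3.152)–(2.427,3.000)
cell (3,0): code 0010 → (3.000,0.706)–(3.409,1.000)
cell (3,1): code 0011 → (3.409,1.000)–(3.908,2.000)
cell (3,2): code 0011 → (3.908,2.000)–(3.208,3.000)
cell (3,3): code 0001 → (3.208,3.000)–(3.000,3.152)
total: 10 segments, chained into 1 closed loop(s), length Σ = 7.176072

segments=10 loops=1 length=7.176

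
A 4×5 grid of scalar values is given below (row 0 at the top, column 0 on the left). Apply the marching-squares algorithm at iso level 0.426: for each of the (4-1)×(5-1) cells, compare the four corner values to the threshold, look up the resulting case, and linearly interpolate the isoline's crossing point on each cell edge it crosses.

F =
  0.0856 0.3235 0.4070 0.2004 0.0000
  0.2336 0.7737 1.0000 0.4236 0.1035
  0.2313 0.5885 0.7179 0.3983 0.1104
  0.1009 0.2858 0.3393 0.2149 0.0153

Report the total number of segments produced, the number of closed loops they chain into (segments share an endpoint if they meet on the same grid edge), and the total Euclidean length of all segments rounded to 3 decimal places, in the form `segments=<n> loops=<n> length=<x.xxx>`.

segments=8 loops=1 length=8.360

cell (0,0): code 0100 → (0.228,1.000)–(1.000,0.356)
cell (0,1): code 1100 → (0.032,2.000)–(0.228,1.000)
cell (0,2): code 1000 → (1.000,2.996)–(0.032,2.000)
cell (1,0): code 0110 → (1.000,0.356)–(2.000,0.545)
cell (1,2): code 1001 → (2.000,2.913)–(1.000,2.996)
cell (2,0): code 0010 → (2.000,0.545)–(2.537,1.000)
cell (2,1): code 0011 → (2.537,1.000)–(2.771,2.000)
cell (2,2): code 0001 → (2.771,2.000)–(2.000,2.913)
total: 8 segments, chained into 1 closed loop(s), length Σ = 8.360193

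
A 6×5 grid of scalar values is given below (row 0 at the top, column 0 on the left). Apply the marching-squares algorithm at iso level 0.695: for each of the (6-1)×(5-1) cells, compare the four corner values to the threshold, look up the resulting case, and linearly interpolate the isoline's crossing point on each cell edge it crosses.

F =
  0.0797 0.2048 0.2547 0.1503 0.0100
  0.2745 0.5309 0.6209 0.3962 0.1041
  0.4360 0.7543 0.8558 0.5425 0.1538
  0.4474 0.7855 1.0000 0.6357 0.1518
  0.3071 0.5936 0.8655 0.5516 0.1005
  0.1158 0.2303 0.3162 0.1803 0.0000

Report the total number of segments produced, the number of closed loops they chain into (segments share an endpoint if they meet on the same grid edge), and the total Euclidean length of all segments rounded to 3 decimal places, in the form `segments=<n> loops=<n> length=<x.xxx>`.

cell (1,0): code 0100 → (1.735,1.000)–(2.000,0.814)
cell (1,1): code 1100 → (1.315,2.000)–(1.735,1.000)
cell (1,2): code 1000 → (2.000,2.513)–(1.315,2.000)
cell (2,0): code 0110 → (2.000,0.814)–(3.000,0.732)
cell (2,2): code 1001 → (3.000,2.837)–(2.000,2.513)
cell (3,0): code 0010 → (3.000,0.732)–(3.472,1.000)
cell (3,1): code 0111 → (3.472,1.000)–(4.000,1.373)
cell (3,2): code 1001 → (4.000,2.543)–(3.000,2.837)
cell (4,1): code 0010 → (4.000,1.373)–(4.310,2.000)
cell (4,2): code 0001 → (4.310,2.000)–(4.000,2.543)
total: 10 segments, chained into 1 closed loop(s), length Σ = 7.875272

segments=10 loops=1 length=7.875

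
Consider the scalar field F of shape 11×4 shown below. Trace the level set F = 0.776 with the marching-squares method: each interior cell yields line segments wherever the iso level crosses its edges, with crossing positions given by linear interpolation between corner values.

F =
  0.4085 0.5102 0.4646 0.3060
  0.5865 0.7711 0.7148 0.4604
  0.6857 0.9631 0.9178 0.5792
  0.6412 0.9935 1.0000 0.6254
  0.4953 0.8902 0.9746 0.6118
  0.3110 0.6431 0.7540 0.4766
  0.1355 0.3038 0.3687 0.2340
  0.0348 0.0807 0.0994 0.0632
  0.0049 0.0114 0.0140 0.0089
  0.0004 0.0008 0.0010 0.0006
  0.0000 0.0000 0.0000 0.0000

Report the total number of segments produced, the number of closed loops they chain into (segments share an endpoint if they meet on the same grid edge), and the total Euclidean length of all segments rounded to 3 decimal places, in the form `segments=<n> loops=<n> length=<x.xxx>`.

cell (1,0): code 0100 → (1.026,1.000)–(2.000,0.326)
cell (1,1): code 1100 → (1.301,2.000)–(1.026,1.000)
cell (1,2): code 1000 → (2.000,2.419)–(1.301,2.000)
cell (2,0): code 0110 → (2.000,0.326)–(3.000,0.383)
cell (2,2): code 1001 → (3.000,2.598)–(2.000,2.419)
cell (3,0): code 0110 → (3.000,0.383)–(4.000,0.711)
cell (3,2): code 1001 → (4.000,2.547)–(3.000,2.598)
cell (4,0): code 0010 → (4.000,0.711)–(4.462,1.000)
cell (4,1): code 0011 → (4.462,1.000)–(4.900,2.000)
cell (4,2): code 0001 → (4.900,2.000)–(4.000,2.547)
total: 10 segments, chained into 1 closed loop(s), length Σ = 9.798832

segments=10 loops=1 length=9.799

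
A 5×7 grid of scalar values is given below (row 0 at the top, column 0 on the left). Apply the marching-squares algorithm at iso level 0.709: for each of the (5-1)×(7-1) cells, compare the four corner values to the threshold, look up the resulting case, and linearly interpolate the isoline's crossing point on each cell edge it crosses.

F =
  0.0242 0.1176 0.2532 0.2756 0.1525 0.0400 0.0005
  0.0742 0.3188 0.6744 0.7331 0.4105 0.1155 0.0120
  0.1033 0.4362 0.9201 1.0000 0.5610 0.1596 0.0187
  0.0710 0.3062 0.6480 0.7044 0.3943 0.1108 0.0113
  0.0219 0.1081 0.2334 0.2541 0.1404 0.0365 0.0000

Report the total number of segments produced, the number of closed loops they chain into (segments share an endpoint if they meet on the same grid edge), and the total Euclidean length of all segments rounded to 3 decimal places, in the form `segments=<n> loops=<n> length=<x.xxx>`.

cell (0,2): code 0100 → (0.947,3.000)–(1.000,2.589)
cell (0,3): code 1000 → (1.000,3.075)–(0.947,3.000)
cell (1,1): code 0100 → (1.141,2.000)–(2.000,1.564)
cell (1,2): code 1110 → (1.000,2.589)–(1.141,2.000)
cell (1,3): code 1001 → (2.000,3.663)–(1.000,3.075)
cell (2,1): code 0010 → (2.000,1.564)–(2.776,2.000)
cell (2,2): code 0011 → (2.776,2.000)–(2.984,3.000)
cell (2,3): code 0001 → (2.984,3.000)–(2.000,3.663)
total: 8 segments, chained into 1 closed loop(s), length Σ = 6.333493

segments=8 loops=1 length=6.333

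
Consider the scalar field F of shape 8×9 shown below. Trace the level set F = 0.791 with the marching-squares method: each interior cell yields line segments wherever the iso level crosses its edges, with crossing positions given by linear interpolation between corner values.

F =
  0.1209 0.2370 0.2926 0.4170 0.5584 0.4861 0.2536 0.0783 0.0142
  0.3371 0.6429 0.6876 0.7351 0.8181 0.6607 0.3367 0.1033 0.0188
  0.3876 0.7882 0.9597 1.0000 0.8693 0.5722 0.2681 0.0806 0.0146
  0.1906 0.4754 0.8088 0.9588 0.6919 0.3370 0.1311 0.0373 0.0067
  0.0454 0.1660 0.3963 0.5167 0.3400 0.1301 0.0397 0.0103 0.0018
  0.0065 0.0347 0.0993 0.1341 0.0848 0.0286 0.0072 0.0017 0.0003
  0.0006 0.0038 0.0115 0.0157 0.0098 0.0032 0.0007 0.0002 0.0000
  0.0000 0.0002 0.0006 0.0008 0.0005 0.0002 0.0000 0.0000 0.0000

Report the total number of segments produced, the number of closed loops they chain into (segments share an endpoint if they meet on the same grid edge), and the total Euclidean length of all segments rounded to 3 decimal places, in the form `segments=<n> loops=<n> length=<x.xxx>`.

segments=12 loops=1 length=8.840

cell (0,3): code 0100 → (0.896,4.000)–(1.000,3.673)
cell (0,4): code 1000 → (1.000,4.172)–(0.896,4.000)
cell (1,1): code 0100 → (1.380,2.000)–(2.000,1.016)
cell (1,2): code 1100 → (1.211,3.000)–(1.380,2.000)
cell (1,3): code 1110 → (1.000,3.673)–(1.211,3.000)
cell (1,4): code 1001 → (2.000,4.264)–(1.000,4.172)
cell (2,1): code 0110 → (2.000,1.016)–(3.000,1.947)
cell (2,3): code 1011 → (3.000,3.629)–(2.441,4.000)
cell (2,4): code 0001 → (2.441,4.000)–(2.000,4.264)
cell (3,1): code 0010 → (3.000,1.947)–(3.043,2.000)
cell (3,2): code 0011 → (3.043,2.000)–(3.380,3.000)
cell (3,3): code 0001 → (3.380,3.000)–(3.000,3.629)
total: 12 segments, chained into 1 closed loop(s), length Σ = 8.839727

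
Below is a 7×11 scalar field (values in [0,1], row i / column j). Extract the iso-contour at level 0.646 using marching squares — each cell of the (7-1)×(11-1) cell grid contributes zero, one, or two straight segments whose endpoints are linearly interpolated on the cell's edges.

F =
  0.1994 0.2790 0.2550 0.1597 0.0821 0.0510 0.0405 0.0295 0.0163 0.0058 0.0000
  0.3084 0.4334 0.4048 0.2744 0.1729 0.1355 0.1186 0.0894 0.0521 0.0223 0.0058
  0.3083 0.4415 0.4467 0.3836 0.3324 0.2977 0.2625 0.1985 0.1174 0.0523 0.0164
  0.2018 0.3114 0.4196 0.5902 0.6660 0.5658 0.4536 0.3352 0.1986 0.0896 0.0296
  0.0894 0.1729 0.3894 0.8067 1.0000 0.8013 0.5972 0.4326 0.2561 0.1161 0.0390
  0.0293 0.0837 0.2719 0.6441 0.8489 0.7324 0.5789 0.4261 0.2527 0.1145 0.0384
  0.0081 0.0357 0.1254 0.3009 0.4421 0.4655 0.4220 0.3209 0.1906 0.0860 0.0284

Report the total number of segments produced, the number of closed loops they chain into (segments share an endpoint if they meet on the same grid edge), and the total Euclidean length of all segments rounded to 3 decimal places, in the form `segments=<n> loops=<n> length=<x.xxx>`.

cell (2,3): code 0100 → (2.940,4.000)–(3.000,3.736)
cell (2,4): code 1000 → (3.000,4.200)–(2.940,4.000)
cell (3,2): code 0100 → (3.258,3.000)–(4.000,2.615)
cell (3,3): code 1110 → (3.000,3.736)–(3.258,3.000)
cell (3,4): code 1101 → (3.341,5.000)–(3.000,4.200)
cell (3,5): code 1000 → (4.000,5.761)–(3.341,5.000)
cell (4,2): code 0010 → (4.000,2.615)–(4.988,3.000)
cell (4,3): code 0111 → (4.988,3.000)–(5.000,3.009)
cell (4,5): code 1001 → (5.000,5.563)–(4.000,5.761)
cell (5,3): code 0010 → (5.000,3.009)–(5.499,4.000)
cell (5,4): code 0011 → (5.499,4.000)–(5.324,5.000)
cell (5,5): code 0001 → (5.324,5.000)–(5.000,5.563)
total: 12 segments, chained into 1 closed loop(s), length Σ = 8.840641

segments=12 loops=1 length=8.841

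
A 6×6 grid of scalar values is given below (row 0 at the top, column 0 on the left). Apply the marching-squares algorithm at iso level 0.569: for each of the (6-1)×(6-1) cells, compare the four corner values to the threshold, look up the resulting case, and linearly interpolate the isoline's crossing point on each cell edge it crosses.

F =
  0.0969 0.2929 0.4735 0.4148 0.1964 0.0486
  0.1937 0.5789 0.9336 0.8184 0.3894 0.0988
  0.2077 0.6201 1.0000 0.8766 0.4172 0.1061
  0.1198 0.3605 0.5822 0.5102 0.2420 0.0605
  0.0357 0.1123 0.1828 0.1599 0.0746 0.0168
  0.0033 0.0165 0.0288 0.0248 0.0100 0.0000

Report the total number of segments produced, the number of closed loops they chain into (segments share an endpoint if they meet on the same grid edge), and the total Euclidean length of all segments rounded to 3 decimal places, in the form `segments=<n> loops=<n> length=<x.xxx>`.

segments=12 loops=1 length=8.800

cell (0,0): code 0100 → (0.965,1.000)–(1.000,0.974)
cell (0,1): code 1100 → (0.208,2.000)–(0.965,1.000)
cell (0,2): code 1100 → (0.382,3.000)–(0.208,2.000)
cell (0,3): code 1000 → (1.000,3.581)–(0.382,3.000)
cell (1,0): code 0110 → (1.000,0.974)–(2.000,0.876)
cell (1,3): code 1001 → (2.000,3.670)–(1.000,3.581)
cell (2,0): code 0010 → (2.000,0.876)–(2.197,1.000)
cell (2,1): code 0111 → (2.197,1.000)–(3.000,1.940)
cell (2,2): code 1011 → (3.000,2.183)–(2.840,3.000)
cell (2,3): code 0001 → (2.840,3.000)–(2.000,3.670)
cell (3,1): code 0010 → (3.000,1.940)–(3.033,2.000)
cell (3,2): code 0001 → (3.033,2.000)–(3.000,2.183)
total: 12 segments, chained into 1 closed loop(s), length Σ = 8.799886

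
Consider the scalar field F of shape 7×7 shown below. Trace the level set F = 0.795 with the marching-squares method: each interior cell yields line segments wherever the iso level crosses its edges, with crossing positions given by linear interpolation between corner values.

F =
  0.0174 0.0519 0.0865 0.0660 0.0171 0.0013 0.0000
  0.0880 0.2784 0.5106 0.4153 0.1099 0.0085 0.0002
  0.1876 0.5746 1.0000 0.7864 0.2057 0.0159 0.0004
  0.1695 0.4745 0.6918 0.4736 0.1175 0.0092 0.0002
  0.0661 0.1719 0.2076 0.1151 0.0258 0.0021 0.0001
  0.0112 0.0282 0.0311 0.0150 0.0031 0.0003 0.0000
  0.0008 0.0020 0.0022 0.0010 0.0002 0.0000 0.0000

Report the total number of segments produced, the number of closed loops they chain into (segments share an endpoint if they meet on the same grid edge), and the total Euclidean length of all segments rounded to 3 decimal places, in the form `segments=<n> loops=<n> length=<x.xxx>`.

segments=4 loops=1 length=3.675

cell (1,1): code 0100 → (1.581,2.000)–(2.000,1.518)
cell (1,2): code 1000 → (2.000,2.960)–(1.581,2.000)
cell (2,1): code 0010 → (2.000,1.518)–(2.665,2.000)
cell (2,2): code 0001 → (2.665,2.000)–(2.000,2.960)
total: 4 segments, chained into 1 closed loop(s), length Σ = 3.674745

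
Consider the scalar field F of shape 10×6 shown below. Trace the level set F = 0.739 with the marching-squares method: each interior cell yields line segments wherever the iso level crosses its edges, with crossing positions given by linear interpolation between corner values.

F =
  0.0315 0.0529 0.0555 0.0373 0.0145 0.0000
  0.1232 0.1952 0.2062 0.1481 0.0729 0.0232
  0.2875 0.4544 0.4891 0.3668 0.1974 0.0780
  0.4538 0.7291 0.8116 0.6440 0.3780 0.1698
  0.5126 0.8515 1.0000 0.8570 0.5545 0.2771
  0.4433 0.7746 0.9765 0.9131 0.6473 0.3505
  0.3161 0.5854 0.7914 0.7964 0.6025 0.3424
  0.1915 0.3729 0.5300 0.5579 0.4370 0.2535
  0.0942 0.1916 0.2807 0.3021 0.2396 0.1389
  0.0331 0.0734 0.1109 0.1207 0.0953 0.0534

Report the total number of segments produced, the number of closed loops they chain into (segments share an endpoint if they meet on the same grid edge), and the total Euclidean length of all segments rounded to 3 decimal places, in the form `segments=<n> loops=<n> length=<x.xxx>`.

cell (2,1): code 0100 → (2.775,2.000)–(3.000,1.120)
cell (2,2): code 1000 → (3.000,2.433)–(2.775,2.000)
cell (3,0): code 0100 → (3.081,1.000)–(4.000,0.668)
cell (3,1): code 1110 → (3.000,1.120)–(3.081,1.000)
cell (3,2): code 1101 → (3.446,3.000)–(3.000,2.433)
cell (3,3): code 1000 → (4.000,3.390)–(3.446,3.000)
cell (4,0): code 0110 → (4.000,0.668)–(5.000,0.893)
cell (4,3): code 1001 → (5.000,3.655)–(4.000,3.390)
cell (5,0): code 0010 → (5.000,0.893)–(5.188,1.000)
cell (5,1): code 0111 → (5.188,1.000)–(6.000,1.746)
cell (5,3): code 1001 → (6.000,3.296)–(5.000,3.655)
cell (6,1): code 0010 → (6.000,1.746)–(6.200,2.000)
cell (6,2): code 0011 → (6.200,2.000)–(6.241,3.000)
cell (6,3): code 0001 → (6.241,3.000)–(6.000,3.296)
total: 14 segments, chained into 1 closed loop(s), length Σ = 10.064293

segments=14 loops=1 length=10.064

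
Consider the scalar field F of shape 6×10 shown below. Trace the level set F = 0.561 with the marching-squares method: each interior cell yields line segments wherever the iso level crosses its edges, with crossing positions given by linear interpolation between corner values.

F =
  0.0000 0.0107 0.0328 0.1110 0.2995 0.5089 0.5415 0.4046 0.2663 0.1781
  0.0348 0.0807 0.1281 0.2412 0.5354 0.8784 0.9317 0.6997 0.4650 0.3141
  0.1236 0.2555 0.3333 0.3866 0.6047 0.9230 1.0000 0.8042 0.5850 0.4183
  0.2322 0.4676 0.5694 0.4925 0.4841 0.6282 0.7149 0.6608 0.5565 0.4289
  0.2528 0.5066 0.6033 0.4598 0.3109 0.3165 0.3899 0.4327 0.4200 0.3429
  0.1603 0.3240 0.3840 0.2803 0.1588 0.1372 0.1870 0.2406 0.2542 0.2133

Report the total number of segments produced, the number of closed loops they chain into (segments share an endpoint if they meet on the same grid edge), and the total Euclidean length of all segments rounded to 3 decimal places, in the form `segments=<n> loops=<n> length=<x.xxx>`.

cell (0,4): code 0100 → (0.141,5.000)–(1.000,4.075)
cell (0,5): code 1100 → (0.050,6.000)–(0.141,5.000)
cell (0,6): code 1100 → (0.530,7.000)–(0.050,6.000)
cell (0,7): code 1000 → (1.000,7.591)–(0.530,7.000)
cell (1,3): code 0100 → (1.369,4.000)–(2.000,3.800)
cell (1,4): code 1110 → (1.000,4.075)–(1.369,4.000)
cell (1,7): code 1101 → (1.800,8.000)–(1.000,7.591)
cell (1,8): code 1000 → (2.000,8.144)–(1.800,8.000)
cell (2,1): code 0100 → (2.964,2.000)–(3.000,1.917)
cell (2,2): code 1000 → (3.000,2.109)–(2.964,2.000)
cell (2,3): code 0010 → (2.000,3.800)–(2.362,4.000)
cell (2,4): code 0111 → (2.362,4.000)–(3.000,4.534)
cell (2,7): code 1011 → (3.000,7.957)–(2.842,8.000)
cell (2,8): code 0001 → (2.842,8.000)–(2.000,8.144)
cell (3,1): code 0110 → (3.000,1.917)–(4.000,1.563)
cell (3,2): code 1001 → (4.000,2.295)–(3.000,2.109)
cell (3,4): code 0010 → (3.000,4.534)–(3.216,5.000)
cell (3,5): code 0011 → (3.216,5.000)–(3.474,6.000)
cell (3,6): code 0011 → (3.474,6.000)–(3.438,7.000)
cell (3,7): code 0001 → (3.438,7.000)–(3.000,7.957)
cell (4,1): code 0010 → (4.000,1.563)–(4.193,2.000)
cell (4,2): code 0001 → (4.193,2.000)–(4.000,2.295)
total: 22 segments, chained into 2 closed loop(s), length Σ = 15.290653

segments=22 loops=2 length=15.291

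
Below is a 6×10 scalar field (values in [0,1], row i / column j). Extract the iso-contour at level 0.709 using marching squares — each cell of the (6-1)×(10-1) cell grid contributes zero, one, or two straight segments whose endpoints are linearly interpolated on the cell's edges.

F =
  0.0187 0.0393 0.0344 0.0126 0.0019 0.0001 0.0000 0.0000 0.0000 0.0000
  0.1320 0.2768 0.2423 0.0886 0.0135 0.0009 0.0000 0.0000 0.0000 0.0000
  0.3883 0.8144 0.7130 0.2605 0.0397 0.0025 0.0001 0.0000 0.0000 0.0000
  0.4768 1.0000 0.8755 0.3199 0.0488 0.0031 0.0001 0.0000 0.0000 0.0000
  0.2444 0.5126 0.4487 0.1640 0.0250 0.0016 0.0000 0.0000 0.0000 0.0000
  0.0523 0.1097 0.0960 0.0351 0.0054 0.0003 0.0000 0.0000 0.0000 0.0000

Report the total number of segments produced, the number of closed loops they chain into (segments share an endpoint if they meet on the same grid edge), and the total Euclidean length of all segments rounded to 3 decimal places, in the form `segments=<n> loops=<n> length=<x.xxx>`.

cell (1,0): code 0100 → (1.804,1.000)–(2.000,0.753)
cell (1,1): code 1100 → (1.992,2.000)–(1.804,1.000)
cell (1,2): code 1000 → (2.000,2.009)–(1.992,2.000)
cell (2,0): code 0110 → (2.000,0.753)–(3.000,0.444)
cell (2,2): code 1001 → (3.000,2.300)–(2.000,2.009)
cell (3,0): code 0010 → (3.000,0.444)–(3.597,1.000)
cell (3,1): code 0011 → (3.597,1.000)–(3.390,2.000)
cell (3,2): code 0001 → (3.390,2.000)–(3.000,2.300)
total: 8 segments, chained into 1 closed loop(s), length Σ = 5.762459

segments=8 loops=1 length=5.762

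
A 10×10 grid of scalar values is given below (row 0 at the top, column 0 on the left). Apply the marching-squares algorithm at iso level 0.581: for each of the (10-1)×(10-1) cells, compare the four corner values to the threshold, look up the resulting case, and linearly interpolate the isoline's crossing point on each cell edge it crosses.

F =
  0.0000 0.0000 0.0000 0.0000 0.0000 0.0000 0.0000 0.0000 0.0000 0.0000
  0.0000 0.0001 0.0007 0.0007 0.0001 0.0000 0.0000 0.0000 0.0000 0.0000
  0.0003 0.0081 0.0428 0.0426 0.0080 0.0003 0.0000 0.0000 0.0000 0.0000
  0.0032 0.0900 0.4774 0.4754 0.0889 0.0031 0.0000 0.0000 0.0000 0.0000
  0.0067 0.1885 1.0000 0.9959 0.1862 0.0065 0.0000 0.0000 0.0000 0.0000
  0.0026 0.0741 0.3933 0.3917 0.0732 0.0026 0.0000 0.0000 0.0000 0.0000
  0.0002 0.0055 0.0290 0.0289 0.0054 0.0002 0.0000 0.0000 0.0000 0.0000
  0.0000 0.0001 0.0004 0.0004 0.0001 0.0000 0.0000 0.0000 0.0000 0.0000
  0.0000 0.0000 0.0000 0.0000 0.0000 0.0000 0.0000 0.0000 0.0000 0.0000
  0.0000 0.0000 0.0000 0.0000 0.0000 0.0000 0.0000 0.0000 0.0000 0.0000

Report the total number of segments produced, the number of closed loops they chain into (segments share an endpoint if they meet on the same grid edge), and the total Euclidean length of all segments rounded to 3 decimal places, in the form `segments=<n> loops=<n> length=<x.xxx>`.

cell (3,1): code 0100 → (3.198,2.000)–(4.000,1.484)
cell (3,2): code 1100 → (3.203,3.000)–(3.198,2.000)
cell (3,3): code 1000 → (4.000,3.512)–(3.203,3.000)
cell (4,1): code 0010 → (4.000,1.484)–(4.691,2.000)
cell (4,2): code 0011 → (4.691,2.000)–(4.687,3.000)
cell (4,3): code 0001 → (4.687,3.000)–(4.000,3.512)
total: 6 segments, chained into 1 closed loop(s), length Σ = 5.620359

segments=6 loops=1 length=5.620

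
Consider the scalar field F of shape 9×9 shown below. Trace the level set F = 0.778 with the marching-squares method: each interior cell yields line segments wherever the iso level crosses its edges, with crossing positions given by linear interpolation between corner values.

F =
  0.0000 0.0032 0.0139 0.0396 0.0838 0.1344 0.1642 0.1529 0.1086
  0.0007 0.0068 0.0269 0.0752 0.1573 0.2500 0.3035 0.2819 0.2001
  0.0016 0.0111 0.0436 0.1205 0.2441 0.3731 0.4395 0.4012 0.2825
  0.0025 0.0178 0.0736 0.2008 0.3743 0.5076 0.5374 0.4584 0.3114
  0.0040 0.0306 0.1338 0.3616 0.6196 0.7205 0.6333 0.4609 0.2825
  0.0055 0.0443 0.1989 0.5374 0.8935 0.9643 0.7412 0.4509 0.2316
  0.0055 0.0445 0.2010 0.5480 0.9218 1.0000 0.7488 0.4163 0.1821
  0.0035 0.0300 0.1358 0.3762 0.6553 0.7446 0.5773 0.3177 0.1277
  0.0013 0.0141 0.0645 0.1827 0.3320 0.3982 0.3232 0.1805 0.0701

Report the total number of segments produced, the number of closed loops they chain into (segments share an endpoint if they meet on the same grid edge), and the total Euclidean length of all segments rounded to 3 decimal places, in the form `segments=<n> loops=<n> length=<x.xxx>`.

segments=8 loops=1 length=7.679

cell (4,3): code 0100 → (4.578,4.000)–(5.000,3.676)
cell (4,4): code 1100 → (4.236,5.000)–(4.578,4.000)
cell (4,5): code 1000 → (5.000,5.835)–(4.236,5.000)
cell (5,3): code 0110 → (5.000,3.676)–(6.000,3.615)
cell (5,5): code 1001 → (6.000,5.884)–(5.000,5.835)
cell (6,3): code 0010 → (6.000,3.615)–(6.540,4.000)
cell (6,4): code 0011 → (6.540,4.000)–(6.869,5.000)
cell (6,5): code 0001 → (6.869,5.000)–(6.000,5.884)
total: 8 segments, chained into 1 closed loop(s), length Σ = 7.679135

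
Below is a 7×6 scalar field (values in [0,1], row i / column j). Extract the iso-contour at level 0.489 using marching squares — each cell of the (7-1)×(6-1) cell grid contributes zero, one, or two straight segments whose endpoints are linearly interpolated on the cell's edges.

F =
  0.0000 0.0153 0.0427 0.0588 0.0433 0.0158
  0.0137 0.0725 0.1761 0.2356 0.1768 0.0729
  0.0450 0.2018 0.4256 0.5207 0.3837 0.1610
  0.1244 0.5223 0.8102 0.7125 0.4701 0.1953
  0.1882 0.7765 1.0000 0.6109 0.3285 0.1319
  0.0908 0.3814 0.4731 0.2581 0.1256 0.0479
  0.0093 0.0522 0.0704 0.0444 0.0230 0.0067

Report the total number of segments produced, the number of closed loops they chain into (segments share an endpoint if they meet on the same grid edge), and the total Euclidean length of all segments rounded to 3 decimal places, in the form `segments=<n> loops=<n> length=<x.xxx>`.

segments=12 loops=1 length=9.712

cell (1,2): code 0100 → (1.889,3.000)–(2.000,2.667)
cell (1,3): code 1000 → (2.000,3.231)–(1.889,3.000)
cell (2,0): code 0100 → (2.896,1.000)–(3.000,0.916)
cell (2,1): code 1100 → (2.165,2.000)–(2.896,1.000)
cell (2,2): code 1110 → (2.000,2.667)–(2.165,2.000)
cell (2,3): code 1001 → (3.000,3.922)–(2.000,3.231)
cell (3,0): code 0110 → (3.000,0.916)–(4.000,0.511)
cell (3,3): code 1001 → (4.000,3.432)–(3.000,3.922)
cell (4,0): code 0010 → (4.000,0.511)–(4.728,1.000)
cell (4,1): code 0011 → (4.728,1.000)–(4.970,2.000)
cell (4,2): code 0011 → (4.970,2.000)–(4.346,3.000)
cell (4,3): code 0001 → (4.346,3.000)–(4.000,3.432)
total: 12 segments, chained into 1 closed loop(s), length Σ = 9.712316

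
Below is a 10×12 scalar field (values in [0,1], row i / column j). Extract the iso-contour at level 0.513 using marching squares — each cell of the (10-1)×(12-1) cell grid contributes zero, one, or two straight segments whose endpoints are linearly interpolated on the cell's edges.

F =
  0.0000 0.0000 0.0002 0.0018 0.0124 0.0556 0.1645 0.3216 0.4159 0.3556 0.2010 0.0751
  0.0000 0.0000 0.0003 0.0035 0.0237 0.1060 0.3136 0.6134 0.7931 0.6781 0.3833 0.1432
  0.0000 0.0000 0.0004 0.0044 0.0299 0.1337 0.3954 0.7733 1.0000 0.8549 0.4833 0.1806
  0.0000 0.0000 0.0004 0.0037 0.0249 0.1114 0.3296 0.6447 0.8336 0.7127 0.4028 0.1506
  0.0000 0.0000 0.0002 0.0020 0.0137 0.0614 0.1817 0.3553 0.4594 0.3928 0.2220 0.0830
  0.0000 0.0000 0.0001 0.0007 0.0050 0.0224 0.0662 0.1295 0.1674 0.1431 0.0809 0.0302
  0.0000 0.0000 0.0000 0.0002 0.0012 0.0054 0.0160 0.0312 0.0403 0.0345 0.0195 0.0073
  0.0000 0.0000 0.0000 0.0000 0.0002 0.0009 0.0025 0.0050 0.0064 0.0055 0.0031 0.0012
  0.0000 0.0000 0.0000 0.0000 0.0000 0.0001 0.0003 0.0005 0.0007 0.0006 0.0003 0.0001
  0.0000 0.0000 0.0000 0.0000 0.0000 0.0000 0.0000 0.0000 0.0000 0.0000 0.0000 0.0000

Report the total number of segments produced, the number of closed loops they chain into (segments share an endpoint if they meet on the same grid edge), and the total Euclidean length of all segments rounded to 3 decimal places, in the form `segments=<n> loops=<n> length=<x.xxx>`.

segments=12 loops=1 length=11.158

cell (0,6): code 0100 → (0.656,7.000)–(1.000,6.665)
cell (0,7): code 1100 → (0.257,8.000)–(0.656,7.000)
cell (0,8): code 1100 → (0.488,9.000)–(0.257,8.000)
cell (0,9): code 1000 → (1.000,9.560)–(0.488,9.000)
cell (1,6): code 0110 → (1.000,6.665)–(2.000,6.311)
cell (1,9): code 1001 → (2.000,9.920)–(1.000,9.560)
cell (2,6): code 0110 → (2.000,6.311)–(3.000,6.582)
cell (2,9): code 1001 → (3.000,9.644)–(2.000,9.920)
cell (3,6): code 0010 → (3.000,6.582)–(3.455,7.000)
cell (3,7): code 0011 → (3.455,7.000)–(3.857,8.000)
cell (3,8): code 0011 → (3.857,8.000)–(3.624,9.000)
cell (3,9): code 0001 → (3.624,9.000)–(3.000,9.644)
total: 12 segments, chained into 1 closed loop(s), length Σ = 11.158004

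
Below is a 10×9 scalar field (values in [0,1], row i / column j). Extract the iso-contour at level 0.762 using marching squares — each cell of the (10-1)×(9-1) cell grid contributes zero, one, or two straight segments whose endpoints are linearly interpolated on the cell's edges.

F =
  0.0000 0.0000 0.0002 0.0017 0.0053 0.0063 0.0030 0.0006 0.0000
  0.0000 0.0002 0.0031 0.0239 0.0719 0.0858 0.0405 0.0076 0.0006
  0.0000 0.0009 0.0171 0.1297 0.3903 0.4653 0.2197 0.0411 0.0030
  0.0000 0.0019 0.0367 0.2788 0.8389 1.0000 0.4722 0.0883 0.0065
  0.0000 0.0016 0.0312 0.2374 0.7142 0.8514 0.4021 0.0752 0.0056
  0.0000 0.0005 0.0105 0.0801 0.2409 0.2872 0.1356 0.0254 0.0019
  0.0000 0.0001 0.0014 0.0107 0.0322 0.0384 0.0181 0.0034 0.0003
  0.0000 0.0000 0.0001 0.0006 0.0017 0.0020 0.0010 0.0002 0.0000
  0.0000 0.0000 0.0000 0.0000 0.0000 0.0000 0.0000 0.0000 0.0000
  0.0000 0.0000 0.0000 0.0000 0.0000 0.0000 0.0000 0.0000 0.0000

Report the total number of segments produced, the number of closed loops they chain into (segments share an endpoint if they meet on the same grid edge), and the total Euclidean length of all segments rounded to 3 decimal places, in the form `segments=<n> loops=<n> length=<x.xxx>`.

segments=8 loops=1 length=4.996

cell (2,3): code 0100 → (2.829,4.000)–(3.000,3.863)
cell (2,4): code 1100 → (2.555,5.000)–(2.829,4.000)
cell (2,5): code 1000 → (3.000,5.451)–(2.555,5.000)
cell (3,3): code 0010 → (3.000,3.863)–(3.617,4.000)
cell (3,4): code 0111 → (3.617,4.000)–(4.000,4.348)
cell (3,5): code 1001 → (4.000,5.199)–(3.000,5.451)
cell (4,4): code 0010 → (4.000,4.348)–(4.158,5.000)
cell (4,5): code 0001 → (4.158,5.000)–(4.000,5.199)
total: 8 segments, chained into 1 closed loop(s), length Σ = 4.995986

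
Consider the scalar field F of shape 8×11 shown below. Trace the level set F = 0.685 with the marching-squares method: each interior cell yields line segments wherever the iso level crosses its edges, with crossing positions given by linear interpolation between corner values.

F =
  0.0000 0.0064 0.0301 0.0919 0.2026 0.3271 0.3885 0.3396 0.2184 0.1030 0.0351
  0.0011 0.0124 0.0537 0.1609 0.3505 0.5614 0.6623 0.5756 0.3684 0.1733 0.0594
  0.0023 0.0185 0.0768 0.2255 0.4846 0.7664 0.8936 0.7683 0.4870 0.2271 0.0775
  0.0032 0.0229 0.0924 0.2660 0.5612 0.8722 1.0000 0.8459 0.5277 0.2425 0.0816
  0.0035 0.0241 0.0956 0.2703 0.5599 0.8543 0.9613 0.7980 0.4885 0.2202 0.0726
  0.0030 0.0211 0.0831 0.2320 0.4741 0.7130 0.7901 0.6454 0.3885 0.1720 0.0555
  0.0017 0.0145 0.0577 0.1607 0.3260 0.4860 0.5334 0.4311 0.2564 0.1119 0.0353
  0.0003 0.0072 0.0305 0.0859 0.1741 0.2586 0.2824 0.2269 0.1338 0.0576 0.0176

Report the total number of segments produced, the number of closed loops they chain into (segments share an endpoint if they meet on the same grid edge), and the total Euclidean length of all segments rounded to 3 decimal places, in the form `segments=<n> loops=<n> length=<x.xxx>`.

segments=14 loops=1 length=11.666

cell (1,4): code 0100 → (1.603,5.000)–(2.000,4.711)
cell (1,5): code 1100 → (1.098,6.000)–(1.603,5.000)
cell (1,6): code 1100 → (1.568,7.000)–(1.098,6.000)
cell (1,7): code 1000 → (2.000,7.296)–(1.568,7.000)
cell (2,4): code 0110 → (2.000,4.711)–(3.000,4.398)
cell (2,7): code 1001 → (3.000,7.506)–(2.000,7.296)
cell (3,4): code 0110 → (3.000,4.398)–(4.000,4.425)
cell (3,7): code 1001 → (4.000,7.365)–(3.000,7.506)
cell (4,4): code 0110 → (4.000,4.425)–(5.000,4.883)
cell (4,6): code 1011 → (5.000,6.726)–(4.740,7.000)
cell (4,7): code 0001 → (4.740,7.000)–(4.000,7.365)
cell (5,4): code 0010 → (5.000,4.883)–(5.123,5.000)
cell (5,5): code 0011 → (5.123,5.000)–(5.409,6.000)
cell (5,6): code 0001 → (5.409,6.000)–(5.000,6.726)
total: 14 segments, chained into 1 closed loop(s), length Σ = 11.666358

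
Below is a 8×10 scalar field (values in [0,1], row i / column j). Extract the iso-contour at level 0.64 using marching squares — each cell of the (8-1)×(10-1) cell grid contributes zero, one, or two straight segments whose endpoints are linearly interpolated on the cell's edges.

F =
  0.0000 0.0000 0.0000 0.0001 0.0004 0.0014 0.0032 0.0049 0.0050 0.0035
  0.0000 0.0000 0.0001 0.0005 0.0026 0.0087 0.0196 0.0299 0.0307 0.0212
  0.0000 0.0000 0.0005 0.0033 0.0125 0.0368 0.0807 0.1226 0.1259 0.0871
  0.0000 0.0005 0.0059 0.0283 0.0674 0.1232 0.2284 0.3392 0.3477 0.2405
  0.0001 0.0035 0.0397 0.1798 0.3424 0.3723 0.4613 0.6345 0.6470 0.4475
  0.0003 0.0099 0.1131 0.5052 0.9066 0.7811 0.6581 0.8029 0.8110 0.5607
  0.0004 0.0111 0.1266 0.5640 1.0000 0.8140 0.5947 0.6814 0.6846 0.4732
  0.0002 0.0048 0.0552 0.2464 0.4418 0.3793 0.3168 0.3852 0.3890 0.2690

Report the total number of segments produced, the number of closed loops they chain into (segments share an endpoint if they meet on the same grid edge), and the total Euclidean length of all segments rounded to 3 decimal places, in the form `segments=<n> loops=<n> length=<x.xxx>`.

cell (3,7): code 0100 → (3.977,8.000)–(4.000,7.440)
cell (3,8): code 1000 → (4.000,8.035)–(3.977,8.000)
cell (4,3): code 0100 → (4.527,4.000)–(5.000,3.336)
cell (4,4): code 1100 → (4.655,5.000)–(4.527,4.000)
cell (4,5): code 1100 → (4.908,6.000)–(4.655,5.000)
cell (4,6): code 1100 → (4.033,7.000)–(4.908,6.000)
cell (4,7): code 1110 → (4.000,7.440)–(4.033,7.000)
cell (4,8): code 1001 → (5.000,8.683)–(4.000,8.035)
cell (5,3): code 0110 → (5.000,3.336)–(6.000,3.174)
cell (5,5): code 1011 → (6.000,5.793)–(5.285,6.000)
cell (5,6): code 0111 → (5.285,6.000)–(6.000,6.522)
cell (5,8): code 1001 → (6.000,8.211)–(5.000,8.683)
cell (6,3): code 0010 → (6.000,3.174)–(6.645,4.000)
cell (6,4): code 0011 → (6.645,4.000)–(6.400,5.000)
cell (6,5): code 0001 → (6.400,5.000)–(6.000,5.793)
cell (6,6): code 0010 → (6.000,6.522)–(6.140,7.000)
cell (6,7): code 0011 → (6.140,7.000)–(6.151,8.000)
cell (6,8): code 0001 → (6.151,8.000)–(6.000,8.211)
total: 18 segments, chained into 1 closed loop(s), length Σ = 14.889920

segments=18 loops=1 length=14.890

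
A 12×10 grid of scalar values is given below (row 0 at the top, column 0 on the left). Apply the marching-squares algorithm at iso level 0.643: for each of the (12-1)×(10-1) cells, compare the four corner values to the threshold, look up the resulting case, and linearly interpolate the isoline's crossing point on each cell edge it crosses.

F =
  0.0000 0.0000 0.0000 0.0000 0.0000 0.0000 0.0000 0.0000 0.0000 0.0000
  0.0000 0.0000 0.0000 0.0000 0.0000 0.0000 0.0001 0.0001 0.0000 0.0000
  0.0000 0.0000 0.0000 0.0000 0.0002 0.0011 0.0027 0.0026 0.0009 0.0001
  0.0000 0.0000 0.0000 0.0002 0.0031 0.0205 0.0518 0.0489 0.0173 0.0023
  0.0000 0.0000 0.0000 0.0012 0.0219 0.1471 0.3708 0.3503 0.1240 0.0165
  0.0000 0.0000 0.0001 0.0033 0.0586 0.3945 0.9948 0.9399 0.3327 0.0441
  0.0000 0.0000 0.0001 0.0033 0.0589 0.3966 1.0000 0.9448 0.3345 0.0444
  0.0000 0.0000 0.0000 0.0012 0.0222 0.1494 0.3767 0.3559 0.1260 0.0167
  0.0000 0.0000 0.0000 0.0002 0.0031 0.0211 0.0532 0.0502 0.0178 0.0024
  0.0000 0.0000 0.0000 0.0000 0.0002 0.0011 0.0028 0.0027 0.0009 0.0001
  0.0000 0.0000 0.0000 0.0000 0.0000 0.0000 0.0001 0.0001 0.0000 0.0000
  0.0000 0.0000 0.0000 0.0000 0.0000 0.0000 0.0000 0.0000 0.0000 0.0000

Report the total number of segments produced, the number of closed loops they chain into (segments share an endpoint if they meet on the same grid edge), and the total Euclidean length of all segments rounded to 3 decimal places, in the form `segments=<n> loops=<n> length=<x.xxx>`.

cell (4,5): code 0100 → (4.436,6.000)–(5.000,5.414)
cell (4,6): code 1100 → (4.496,7.000)–(4.436,6.000)
cell (4,7): code 1000 → (5.000,7.489)–(4.496,7.000)
cell (5,5): code 0110 → (5.000,5.414)–(6.000,5.408)
cell (5,7): code 1001 → (6.000,7.495)–(5.000,7.489)
cell (6,5): code 0010 → (6.000,5.408)–(6.573,6.000)
cell (6,6): code 0011 → (6.573,6.000)–(6.512,7.000)
cell (6,7): code 0001 → (6.512,7.000)–(6.000,7.495)
total: 8 segments, chained into 1 closed loop(s), length Σ = 7.054387

segments=8 loops=1 length=7.054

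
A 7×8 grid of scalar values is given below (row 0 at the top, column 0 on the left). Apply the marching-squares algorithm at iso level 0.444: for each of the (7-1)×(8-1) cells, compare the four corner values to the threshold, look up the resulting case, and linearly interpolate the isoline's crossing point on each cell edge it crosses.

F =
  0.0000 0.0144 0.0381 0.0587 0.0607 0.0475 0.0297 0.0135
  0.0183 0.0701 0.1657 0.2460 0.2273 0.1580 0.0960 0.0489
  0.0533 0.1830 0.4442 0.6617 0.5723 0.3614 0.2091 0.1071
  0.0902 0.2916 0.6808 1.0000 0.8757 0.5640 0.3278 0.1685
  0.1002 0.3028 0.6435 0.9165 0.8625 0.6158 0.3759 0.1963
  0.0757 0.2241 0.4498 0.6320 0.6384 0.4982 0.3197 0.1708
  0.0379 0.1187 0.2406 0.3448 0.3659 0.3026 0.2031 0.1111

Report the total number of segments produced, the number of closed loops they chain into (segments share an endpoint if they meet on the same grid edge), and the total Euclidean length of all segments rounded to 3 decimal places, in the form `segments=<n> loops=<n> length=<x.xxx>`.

cell (1,1): code 0100 → (1.999,2.000)–(2.000,1.999)
cell (1,2): code 1100 → (1.476,3.000)–(1.999,2.000)
cell (1,3): code 1100 → (1.628,4.000)–(1.476,3.000)
cell (1,4): code 1000 → (2.000,4.608)–(1.628,4.000)
cell (2,1): code 0110 → (2.000,1.999)–(3.000,1.392)
cell (2,4): code 1101 → (2.408,5.000)–(2.000,4.608)
cell (2,5): code 1000 → (3.000,5.508)–(2.408,5.000)
cell (3,1): code 0110 → (3.000,1.392)–(4.000,1.414)
cell (3,5): code 1001 → (4.000,5.716)–(3.000,5.508)
cell (4,1): code 0110 → (4.000,1.414)–(5.000,1.974)
cell (4,5): code 1001 → (5.000,5.304)–(4.000,5.716)
cell (5,1): code 0010 → (5.000,1.974)–(5.028,2.000)
cell (5,2): code 0011 → (5.028,2.000)–(5.655,3.000)
cell (5,3): code 0011 → (5.655,3.000)–(5.713,4.000)
cell (5,4): code 0011 → (5.713,4.000)–(5.277,5.000)
cell (5,5): code 0001 → (5.277,5.000)–(5.000,5.304)
total: 16 segments, chained into 1 closed loop(s), length Σ = 13.341195

segments=16 loops=1 length=13.341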